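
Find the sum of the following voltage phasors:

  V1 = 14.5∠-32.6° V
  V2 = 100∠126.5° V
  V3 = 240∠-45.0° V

Step 1 — Convert each phasor to rectangular form:
  V1 = 14.5·(cos(-32.6°) + j·sin(-32.6°)) = 12.22 - j7.812 V
  V2 = 100·(cos(126.5°) + j·sin(126.5°)) = -59.48 + j80.39 V
  V3 = 240·(cos(-45.0°) + j·sin(-45.0°)) = 169.7 - j169.7 V
Step 2 — Sum components: V_total = 122.4 - j97.13 V.
Step 3 — Convert to polar: |V_total| = 156.3 V, ∠V_total = -38.4°.

V_total = 156.3∠-38.4° V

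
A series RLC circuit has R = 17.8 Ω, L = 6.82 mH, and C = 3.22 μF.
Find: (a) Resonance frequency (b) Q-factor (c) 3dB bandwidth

Step 1 — Resonance condition Im(Z)=0 gives ω₀ = 1/√(LC).
Step 2 — ω₀ = 1/√(0.00682·3.22e-06) = 6748 rad/s.
Step 3 — f₀ = ω₀/(2π) = 1074 Hz.
Step 4 — Series Q: Q = ω₀L/R = 6748·0.00682/17.8 = 2.585.
Step 5 — 3dB bandwidth: Δω = ω₀/Q = 2610 rad/s; BW = Δω/(2π) = 415.4 Hz.

(a) f₀ = 1074 Hz  (b) Q = 2.585  (c) BW = 415.4 Hz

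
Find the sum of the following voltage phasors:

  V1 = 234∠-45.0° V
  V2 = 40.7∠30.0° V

Step 1 — Convert each phasor to rectangular form:
  V1 = 234·(cos(-45.0°) + j·sin(-45.0°)) = 165.5 - j165.5 V
  V2 = 40.7·(cos(30.0°) + j·sin(30.0°)) = 35.25 + j20.35 V
Step 2 — Sum components: V_total = 200.7 - j145.1 V.
Step 3 — Convert to polar: |V_total| = 247.7 V, ∠V_total = -35.9°.

V_total = 247.7∠-35.9° V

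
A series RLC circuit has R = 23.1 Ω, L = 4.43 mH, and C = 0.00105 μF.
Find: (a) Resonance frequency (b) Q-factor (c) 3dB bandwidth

Step 1 — Resonance condition Im(Z)=0 gives ω₀ = 1/√(LC).
Step 2 — ω₀ = 1/√(0.00443·1.05e-09) = 4.637e+05 rad/s.
Step 3 — f₀ = ω₀/(2π) = 7.379e+04 Hz.
Step 4 — Series Q: Q = ω₀L/R = 4.637e+05·0.00443/23.1 = 88.92.
Step 5 — 3dB bandwidth: Δω = ω₀/Q = 5214 rad/s; BW = Δω/(2π) = 829.9 Hz.

(a) f₀ = 7.379e+04 Hz  (b) Q = 88.92  (c) BW = 829.9 Hz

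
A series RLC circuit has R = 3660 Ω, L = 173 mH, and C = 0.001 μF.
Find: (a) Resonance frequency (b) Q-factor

Step 1 — Resonance condition Im(Z)=0 gives ω₀ = 1/√(LC).
Step 2 — ω₀ = 1/√(0.173·1e-09) = 7.603e+04 rad/s.
Step 3 — f₀ = ω₀/(2π) = 1.21e+04 Hz.
Step 4 — Series Q: Q = ω₀L/R = 7.603e+04·0.173/3660 = 3.594.

(a) f₀ = 1.21e+04 Hz  (b) Q = 3.594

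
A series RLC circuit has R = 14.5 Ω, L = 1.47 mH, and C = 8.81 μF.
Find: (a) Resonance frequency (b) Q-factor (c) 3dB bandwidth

Step 1 — Resonance condition Im(Z)=0 gives ω₀ = 1/√(LC).
Step 2 — ω₀ = 1/√(0.00147·8.81e-06) = 8787 rad/s.
Step 3 — f₀ = ω₀/(2π) = 1399 Hz.
Step 4 — Series Q: Q = ω₀L/R = 8787·0.00147/14.5 = 0.8908.
Step 5 — 3dB bandwidth: Δω = ω₀/Q = 9864 rad/s; BW = Δω/(2π) = 1570 Hz.

(a) f₀ = 1399 Hz  (b) Q = 0.8908  (c) BW = 1570 Hz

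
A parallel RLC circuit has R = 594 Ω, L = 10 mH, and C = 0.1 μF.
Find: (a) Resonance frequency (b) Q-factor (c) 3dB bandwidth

Step 1 — Resonance: ω₀ = 1/√(LC) = 1/√(0.01·1e-07) = 3.162e+04 rad/s.
Step 2 — f₀ = ω₀/(2π) = 5033 Hz.
Step 3 — Parallel Q: Q = R/(ω₀L) = 594/(3.162e+04·0.01) = 1.878.
Step 4 — Bandwidth: Δω = ω₀/Q = 1.684e+04 rad/s; BW = Δω/(2π) = 2679 Hz.

(a) f₀ = 5033 Hz  (b) Q = 1.878  (c) BW = 2679 Hz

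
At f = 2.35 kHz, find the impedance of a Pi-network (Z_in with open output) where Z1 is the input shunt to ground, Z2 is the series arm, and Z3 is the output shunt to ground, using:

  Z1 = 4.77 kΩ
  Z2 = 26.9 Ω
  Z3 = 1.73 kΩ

Step 1 — Angular frequency: ω = 2π·f = 2π·2350 = 1.477e+04 rad/s.
Step 2 — Component impedances:
  Z1: Z = R = 4770 Ω
  Z2: Z = R = 26.9 Ω
  Z3: Z = R = 1730 Ω
Step 3 — With open output, the series arm Z2 and the output shunt Z3 appear in series to ground: Z2 + Z3 = 1757 Ω.
Step 4 — Parallel with input shunt Z1: Z_in = Z1 || (Z2 + Z3) = 1284 Ω = 1284∠0.0° Ω.

Z = 1284 Ω = 1284∠0.0° Ω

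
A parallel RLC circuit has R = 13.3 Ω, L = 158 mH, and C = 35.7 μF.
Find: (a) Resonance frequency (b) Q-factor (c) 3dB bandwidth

Step 1 — Resonance: ω₀ = 1/√(LC) = 1/√(0.158·3.57e-05) = 421.1 rad/s.
Step 2 — f₀ = ω₀/(2π) = 67.01 Hz.
Step 3 — Parallel Q: Q = R/(ω₀L) = 13.3/(421.1·0.158) = 0.1999.
Step 4 — Bandwidth: Δω = ω₀/Q = 2106 rad/s; BW = Δω/(2π) = 335.2 Hz.

(a) f₀ = 67.01 Hz  (b) Q = 0.1999  (c) BW = 335.2 Hz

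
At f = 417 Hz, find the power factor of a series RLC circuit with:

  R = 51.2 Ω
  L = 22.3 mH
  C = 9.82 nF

Step 1 — Angular frequency: ω = 2π·f = 2π·417 = 2620 rad/s.
Step 2 — Component impedances:
  R: Z = R = 51.2 Ω
  L: Z = jωL = j·2620·0.0223 = 0 + j58.43 Ω
  C: Z = 1/(jωC) = -j/(ω·C) = 0 - j3.887e+04 Ω
Step 3 — Series combination: Z_total = R + L + C = 51.2 - j3.881e+04 Ω = 3.881e+04∠-89.9° Ω.
Step 4 — Power factor: PF = cos(φ) = Re(Z)/|Z| = 51.2/3.881e+04 = 0.001319.
Step 5 — Type: Im(Z) = -3.881e+04 ⇒ leading (phase φ = -89.9°).

PF = 0.001319 (leading, φ = -89.9°)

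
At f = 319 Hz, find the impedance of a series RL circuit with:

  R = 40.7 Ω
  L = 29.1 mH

Step 1 — Angular frequency: ω = 2π·f = 2π·319 = 2004 rad/s.
Step 2 — Component impedances:
  R: Z = R = 40.7 Ω
  L: Z = jωL = j·2004·0.0291 = 0 + j58.33 Ω
Step 3 — Series combination: Z_total = R + L = 40.7 + j58.33 Ω = 71.12∠55.1° Ω.

Z = 40.7 + j58.33 Ω = 71.12∠55.1° Ω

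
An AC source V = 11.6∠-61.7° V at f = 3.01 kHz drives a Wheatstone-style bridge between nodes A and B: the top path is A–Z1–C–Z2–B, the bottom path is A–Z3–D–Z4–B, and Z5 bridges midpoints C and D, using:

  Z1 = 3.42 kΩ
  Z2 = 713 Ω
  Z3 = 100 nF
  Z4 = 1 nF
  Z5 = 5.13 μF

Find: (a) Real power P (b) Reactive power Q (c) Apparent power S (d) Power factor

Step 1 — Angular frequency: ω = 2π·f = 2π·3010 = 1.891e+04 rad/s.
Step 2 — Component impedances:
  Z1: Z = R = 3420 Ω
  Z2: Z = R = 713 Ω
  Z3: Z = 1/(jωC) = -j/(ω·C) = 0 - j528.8 Ω
  Z4: Z = 1/(jωC) = -j/(ω·C) = 0 - j5.288e+04 Ω
  Z5: Z = 1/(jωC) = -j/(ω·C) = 0 - j10.31 Ω
Step 3 — Bridge requires nodal analysis (the Z5 bridge couples midpoints C and D, so the two paths cannot be reduced to a simple series/parallel combination). Setting node B to ground and injecting 1 A at node A, the 3-node admittance system at A, C, D solves to V_A = Z_AB = 795.5 - j535.6 Ω = 959∠-34.0° Ω.
Step 4 — Source phasor: V = 11.6∠-61.7° V = 5.499 - j10.21 V.
Step 5 — Current: I = V / Z = 0.0107 - j0.005631 A = 0.0121∠-27.7° A.
Step 6 — Complex power: S = V·I* = 0.1164 - j0.07837 VA.
Step 7 — Real power: P = Re(S) = 0.1164 W.
Step 8 — Reactive power: Q = Im(S) = -0.07837 VAR.
Step 9 — Apparent power: |S| = 0.1403 VA.
Step 10 — Power factor: PF = P/|S| = 0.8295 (leading).

(a) P = 0.1164 W  (b) Q = -0.07837 VAR  (c) S = 0.1403 VA  (d) PF = 0.8295 (leading)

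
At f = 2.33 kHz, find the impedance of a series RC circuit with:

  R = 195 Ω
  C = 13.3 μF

Step 1 — Angular frequency: ω = 2π·f = 2π·2330 = 1.464e+04 rad/s.
Step 2 — Component impedances:
  R: Z = R = 195 Ω
  C: Z = 1/(jωC) = -j/(ω·C) = 0 - j5.136 Ω
Step 3 — Series combination: Z_total = R + C = 195 - j5.136 Ω = 195.1∠-1.5° Ω.

Z = 195 - j5.136 Ω = 195.1∠-1.5° Ω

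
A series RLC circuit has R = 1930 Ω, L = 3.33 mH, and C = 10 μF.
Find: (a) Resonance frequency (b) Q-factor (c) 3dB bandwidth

Step 1 — Resonance condition Im(Z)=0 gives ω₀ = 1/√(LC).
Step 2 — ω₀ = 1/√(0.00333·1e-05) = 5480 rad/s.
Step 3 — f₀ = ω₀/(2π) = 872.2 Hz.
Step 4 — Series Q: Q = ω₀L/R = 5480·0.00333/1930 = 0.009455.
Step 5 — 3dB bandwidth: Δω = ω₀/Q = 5.796e+05 rad/s; BW = Δω/(2π) = 9.224e+04 Hz.

(a) f₀ = 872.2 Hz  (b) Q = 0.009455  (c) BW = 9.224e+04 Hz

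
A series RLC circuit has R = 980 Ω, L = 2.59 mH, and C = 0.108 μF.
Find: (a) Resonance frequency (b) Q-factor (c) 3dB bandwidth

Step 1 — Resonance condition Im(Z)=0 gives ω₀ = 1/√(LC).
Step 2 — ω₀ = 1/√(0.00259·1.08e-07) = 5.979e+04 rad/s.
Step 3 — f₀ = ω₀/(2π) = 9516 Hz.
Step 4 — Series Q: Q = ω₀L/R = 5.979e+04·0.00259/980 = 0.158.
Step 5 — 3dB bandwidth: Δω = ω₀/Q = 3.784e+05 rad/s; BW = Δω/(2π) = 6.022e+04 Hz.

(a) f₀ = 9516 Hz  (b) Q = 0.158  (c) BW = 6.022e+04 Hz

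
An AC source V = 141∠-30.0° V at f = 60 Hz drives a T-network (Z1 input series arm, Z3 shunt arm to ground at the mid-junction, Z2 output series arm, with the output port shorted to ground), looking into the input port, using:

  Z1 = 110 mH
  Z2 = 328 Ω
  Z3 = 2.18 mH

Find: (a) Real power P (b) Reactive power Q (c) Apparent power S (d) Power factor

Step 1 — Angular frequency: ω = 2π·f = 2π·60 = 377 rad/s.
Step 2 — Component impedances:
  Z1: Z = jωL = j·377·0.11 = 0 + j41.47 Ω
  Z2: Z = R = 328 Ω
  Z3: Z = jωL = j·377·0.00218 = 0 + j0.8218 Ω
Step 3 — With the output port shorted to ground, the output series arm Z2 runs from the junction to ground; the shunt arm Z3 also runs from the junction to ground. They appear in parallel: Z3 || Z2 = 0.002059 + j0.8218 Ω.
Step 4 — Series with input arm Z1: Z_in = Z1 + (Z3 || Z2) = 0.002059 + j42.29 Ω = 42.29∠90.0° Ω.
Step 5 — Source phasor: V = 141∠-30.0° V = 122.1 - j70.5 V.
Step 6 — Current: I = V / Z = -1.667 - j2.887 A = 3.334∠-120.0° A.
Step 7 — Complex power: S = V·I* = 0.02289 + j470.1 VA.
Step 8 — Real power: P = Re(S) = 0.02289 W.
Step 9 — Reactive power: Q = Im(S) = 470.1 VAR.
Step 10 — Apparent power: |S| = 470.1 VA.
Step 11 — Power factor: PF = P/|S| = 4.869e-05 (lagging).

(a) P = 0.02289 W  (b) Q = 470.1 VAR  (c) S = 470.1 VA  (d) PF = 4.869e-05 (lagging)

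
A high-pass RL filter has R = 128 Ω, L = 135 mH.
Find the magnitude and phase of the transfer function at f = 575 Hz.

Step 1 — Angular frequency: ω = 2π·575 = 3613 rad/s.
Step 2 — Transfer function: H(jω) = jωL/(R + jωL).
Step 3 — Numerator jωL = j·487.7; denominator R + jωL = 128 + j487.7.
Step 4 — H = 0.9356 + j0.2455.
Step 5 — Magnitude: |H| = 0.9672 (-0.3 dB); phase: φ = 14.7°.

|H| = 0.9672 (-0.3 dB), φ = 14.7°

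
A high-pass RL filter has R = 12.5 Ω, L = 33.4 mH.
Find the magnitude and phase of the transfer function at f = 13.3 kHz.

Step 1 — Angular frequency: ω = 2π·1.33e+04 = 8.357e+04 rad/s.
Step 2 — Transfer function: H(jω) = jωL/(R + jωL).
Step 3 — Numerator jωL = j·2791; denominator R + jωL = 12.5 + j2791.
Step 4 — H = 1 + j0.004478.
Step 5 — Magnitude: |H| = 1 (-0.0 dB); phase: φ = 0.3°.

|H| = 1 (-0.0 dB), φ = 0.3°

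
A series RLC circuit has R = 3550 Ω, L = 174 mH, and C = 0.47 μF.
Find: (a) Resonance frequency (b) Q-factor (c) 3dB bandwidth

Step 1 — Resonance condition Im(Z)=0 gives ω₀ = 1/√(LC).
Step 2 — ω₀ = 1/√(0.174·4.7e-07) = 3497 rad/s.
Step 3 — f₀ = ω₀/(2π) = 556.5 Hz.
Step 4 — Series Q: Q = ω₀L/R = 3497·0.174/3550 = 0.1714.
Step 5 — 3dB bandwidth: Δω = ω₀/Q = 2.04e+04 rad/s; BW = Δω/(2π) = 3247 Hz.

(a) f₀ = 556.5 Hz  (b) Q = 0.1714  (c) BW = 3247 Hz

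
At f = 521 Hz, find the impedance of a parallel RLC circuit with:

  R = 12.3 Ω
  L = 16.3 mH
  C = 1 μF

Step 1 — Angular frequency: ω = 2π·f = 2π·521 = 3274 rad/s.
Step 2 — Component impedances:
  R: Z = R = 12.3 Ω
  L: Z = jωL = j·3274·0.0163 = 0 + j53.36 Ω
  C: Z = 1/(jωC) = -j/(ω·C) = 0 - j305.5 Ω
Step 3 — Parallel combination: 1/Z_total = 1/R + 1/L + 1/C; Z_total = 11.87 + j2.258 Ω = 12.08∠10.8° Ω.

Z = 11.87 + j2.258 Ω = 12.08∠10.8° Ω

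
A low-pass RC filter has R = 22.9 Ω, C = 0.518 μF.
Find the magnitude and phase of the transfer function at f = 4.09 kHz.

Step 1 — Angular frequency: ω = 2π·4090 = 2.57e+04 rad/s.
Step 2 — Transfer function: H(jω) = 1/(1 + jωRC).
Step 3 — Denominator: 1 + jωRC = 1 + j·2.57e+04·22.9·5.18e-07 = 1 + j0.3048.
Step 4 — H = 0.915 - j0.2789.
Step 5 — Magnitude: |H| = 0.9565 (-0.4 dB); phase: φ = -17.0°.

|H| = 0.9565 (-0.4 dB), φ = -17.0°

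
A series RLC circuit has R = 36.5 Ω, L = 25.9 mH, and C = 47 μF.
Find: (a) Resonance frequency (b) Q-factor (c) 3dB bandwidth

Step 1 — Resonance condition Im(Z)=0 gives ω₀ = 1/√(LC).
Step 2 — ω₀ = 1/√(0.0259·4.7e-05) = 906.4 rad/s.
Step 3 — f₀ = ω₀/(2π) = 144.3 Hz.
Step 4 — Series Q: Q = ω₀L/R = 906.4·0.0259/36.5 = 0.6431.
Step 5 — 3dB bandwidth: Δω = ω₀/Q = 1409 rad/s; BW = Δω/(2π) = 224.3 Hz.

(a) f₀ = 144.3 Hz  (b) Q = 0.6431  (c) BW = 224.3 Hz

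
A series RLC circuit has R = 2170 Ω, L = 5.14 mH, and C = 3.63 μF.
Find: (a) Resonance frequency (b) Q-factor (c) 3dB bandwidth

Step 1 — Resonance: ω₀ = 1/√(LC) = 1/√(0.00514·3.63e-06) = 7321 rad/s.
Step 2 — f₀ = ω₀/(2π) = 1165 Hz.
Step 3 — Series Q: Q = ω₀L/R = 7321·0.00514/2170 = 0.01734.
Step 4 — Bandwidth: Δω = ω₀/Q = 4.222e+05 rad/s; BW = Δω/(2π) = 6.719e+04 Hz.

(a) f₀ = 1165 Hz  (b) Q = 0.01734  (c) BW = 6.719e+04 Hz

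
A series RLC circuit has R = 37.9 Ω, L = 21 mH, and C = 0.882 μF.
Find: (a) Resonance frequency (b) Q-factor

Step 1 — Resonance condition Im(Z)=0 gives ω₀ = 1/√(LC).
Step 2 — ω₀ = 1/√(0.021·8.82e-07) = 7348 rad/s.
Step 3 — f₀ = ω₀/(2π) = 1169 Hz.
Step 4 — Series Q: Q = ω₀L/R = 7348·0.021/37.9 = 4.071.

(a) f₀ = 1169 Hz  (b) Q = 4.071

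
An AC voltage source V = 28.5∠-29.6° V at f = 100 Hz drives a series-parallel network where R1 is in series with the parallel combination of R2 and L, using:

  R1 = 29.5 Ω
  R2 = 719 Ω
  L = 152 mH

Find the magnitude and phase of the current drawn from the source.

Step 1 — Angular frequency: ω = 2π·f = 2π·100 = 628.3 rad/s.
Step 2 — Component impedances:
  R1: Z = R = 29.5 Ω
  R2: Z = R = 719 Ω
  L: Z = jωL = j·628.3·0.152 = 0 + j95.5 Ω
Step 3 — Parallel branch: R2 || L = 1/(1/R2 + 1/L) = 12.47 + j93.85 Ω.
Step 4 — Series with R1: Z_total = R1 + (R2 || L) = 41.97 + j93.85 Ω = 102.8∠65.9° Ω.
Step 5 — Source phasor: V = 28.5∠-29.6° V = 24.78 - j14.08 V.
Step 6 — Ohm's law: I = V / Z_total = (24.78 - j14.08) / (41.97 + j93.85) = -0.02661 - j0.2759 A.
Step 7 — Convert to polar: |I| = 0.2772 A, ∠I = -95.5°.

I = 0.2772∠-95.5° A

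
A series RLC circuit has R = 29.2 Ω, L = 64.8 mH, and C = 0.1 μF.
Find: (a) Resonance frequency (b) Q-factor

Step 1 — Resonance condition Im(Z)=0 gives ω₀ = 1/√(LC).
Step 2 — ω₀ = 1/√(0.0648·1e-07) = 1.242e+04 rad/s.
Step 3 — f₀ = ω₀/(2π) = 1977 Hz.
Step 4 — Series Q: Q = ω₀L/R = 1.242e+04·0.0648/29.2 = 27.57.

(a) f₀ = 1977 Hz  (b) Q = 27.57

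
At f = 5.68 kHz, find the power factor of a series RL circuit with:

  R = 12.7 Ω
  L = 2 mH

Step 1 — Angular frequency: ω = 2π·f = 2π·5680 = 3.569e+04 rad/s.
Step 2 — Component impedances:
  R: Z = R = 12.7 Ω
  L: Z = jωL = j·3.569e+04·0.002 = 0 + j71.38 Ω
Step 3 — Series combination: Z_total = R + L = 12.7 + j71.38 Ω = 72.5∠79.9° Ω.
Step 4 — Power factor: PF = cos(φ) = Re(Z)/|Z| = 12.7/72.5 = 0.1752.
Step 5 — Type: Im(Z) = 71.38 ⇒ lagging (phase φ = 79.9°).

PF = 0.1752 (lagging, φ = 79.9°)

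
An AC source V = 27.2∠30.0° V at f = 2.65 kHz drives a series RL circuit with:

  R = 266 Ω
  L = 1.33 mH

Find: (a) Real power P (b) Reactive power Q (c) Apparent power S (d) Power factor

Step 1 — Angular frequency: ω = 2π·f = 2π·2650 = 1.665e+04 rad/s.
Step 2 — Component impedances:
  R: Z = R = 266 Ω
  L: Z = jωL = j·1.665e+04·0.00133 = 0 + j22.15 Ω
Step 3 — Series combination: Z_total = R + L = 266 + j22.15 Ω = 266.9∠4.8° Ω.
Step 4 — Source phasor: V = 27.2∠30.0° V = 23.56 + j13.6 V.
Step 5 — Current: I = V / Z = 0.09217 + j0.04345 A = 0.1019∠25.2° A.
Step 6 — Complex power: S = V·I* = 2.762 + j0.23 VA.
Step 7 — Real power: P = Re(S) = 2.762 W.
Step 8 — Reactive power: Q = Im(S) = 0.23 VAR.
Step 9 — Apparent power: |S| = 2.772 VA.
Step 10 — Power factor: PF = P/|S| = 0.9966 (lagging).

(a) P = 2.762 W  (b) Q = 0.23 VAR  (c) S = 2.772 VA  (d) PF = 0.9966 (lagging)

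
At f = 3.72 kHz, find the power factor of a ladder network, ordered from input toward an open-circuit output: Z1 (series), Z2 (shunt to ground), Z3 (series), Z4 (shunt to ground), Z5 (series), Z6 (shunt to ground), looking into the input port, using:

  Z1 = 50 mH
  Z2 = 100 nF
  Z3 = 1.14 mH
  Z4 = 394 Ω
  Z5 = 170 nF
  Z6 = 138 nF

Step 1 — Angular frequency: ω = 2π·f = 2π·3720 = 2.337e+04 rad/s.
Step 2 — Component impedances:
  Z1: Z = jωL = j·2.337e+04·0.05 = 0 + j1169 Ω
  Z2: Z = 1/(jωC) = -j/(ω·C) = 0 - j427.8 Ω
  Z3: Z = jωL = j·2.337e+04·0.00114 = 0 + j26.65 Ω
  Z4: Z = R = 394 Ω
  Z5: Z = 1/(jωC) = -j/(ω·C) = 0 - j251.7 Ω
  Z6: Z = 1/(jωC) = -j/(ω·C) = 0 - j310 Ω
Step 3 — Ladder network (open output): work backward from the far end, alternating series and parallel combinations. Z_in = 116.9 + j1000 Ω = 1007∠83.3° Ω.
Step 4 — Power factor: PF = cos(φ) = Re(Z)/|Z| = 116.86/1007.2 = 0.116.
Step 5 — Type: Im(Z) = 1000 ⇒ lagging (phase φ = 83.3°).

PF = 0.116 (lagging, φ = 83.3°)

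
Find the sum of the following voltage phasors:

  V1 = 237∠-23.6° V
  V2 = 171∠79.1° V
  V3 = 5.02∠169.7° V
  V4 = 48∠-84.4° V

Step 1 — Convert each phasor to rectangular form:
  V1 = 237·(cos(-23.6°) + j·sin(-23.6°)) = 217.2 - j94.88 V
  V2 = 171·(cos(79.1°) + j·sin(79.1°)) = 32.34 + j167.9 V
  V3 = 5.02·(cos(169.7°) + j·sin(169.7°)) = -4.939 + j0.8976 V
  V4 = 48·(cos(-84.4°) + j·sin(-84.4°)) = 4.684 - j47.77 V
Step 2 — Sum components: V_total = 249.3 + j26.16 V.
Step 3 — Convert to polar: |V_total| = 250.6 V, ∠V_total = 6.0°.

V_total = 250.6∠6.0° V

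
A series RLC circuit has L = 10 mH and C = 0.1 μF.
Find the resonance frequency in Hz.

Step 1 — Resonance condition Im(Z)=0 gives ω₀ = 1/√(LC).
Step 2 — ω₀ = 1/√(0.01·1e-07) = 3.162e+04 rad/s.
Step 3 — f₀ = ω₀/(2π) = 5033 Hz.

f₀ = 5033 Hz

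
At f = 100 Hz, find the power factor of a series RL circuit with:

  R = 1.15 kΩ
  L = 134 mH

Step 1 — Angular frequency: ω = 2π·f = 2π·100 = 628.3 rad/s.
Step 2 — Component impedances:
  R: Z = R = 1150 Ω
  L: Z = jωL = j·628.3·0.134 = 0 + j84.19 Ω
Step 3 — Series combination: Z_total = R + L = 1150 + j84.19 Ω = 1153∠4.2° Ω.
Step 4 — Power factor: PF = cos(φ) = Re(Z)/|Z| = 1150/1153.1 = 0.9973.
Step 5 — Type: Im(Z) = 84.19 ⇒ lagging (phase φ = 4.2°).

PF = 0.9973 (lagging, φ = 4.2°)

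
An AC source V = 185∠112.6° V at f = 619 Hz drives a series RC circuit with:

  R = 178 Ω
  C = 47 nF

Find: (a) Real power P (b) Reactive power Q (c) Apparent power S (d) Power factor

Step 1 — Angular frequency: ω = 2π·f = 2π·619 = 3889 rad/s.
Step 2 — Component impedances:
  R: Z = R = 178 Ω
  C: Z = 1/(jωC) = -j/(ω·C) = 0 - j5471 Ω
Step 3 — Series combination: Z_total = R + C = 178 - j5471 Ω = 5473∠-88.1° Ω.
Step 4 — Source phasor: V = 185∠112.6° V = -71.09 + j170.8 V.
Step 5 — Current: I = V / Z = -0.03161 - j0.01197 A = 0.0338∠-159.3° A.
Step 6 — Complex power: S = V·I* = 0.2033 - j6.25 VA.
Step 7 — Real power: P = Re(S) = 0.2033 W.
Step 8 — Reactive power: Q = Im(S) = -6.25 VAR.
Step 9 — Apparent power: |S| = 6.253 VA.
Step 10 — Power factor: PF = P/|S| = 0.03252 (leading).

(a) P = 0.2033 W  (b) Q = -6.25 VAR  (c) S = 6.253 VA  (d) PF = 0.03252 (leading)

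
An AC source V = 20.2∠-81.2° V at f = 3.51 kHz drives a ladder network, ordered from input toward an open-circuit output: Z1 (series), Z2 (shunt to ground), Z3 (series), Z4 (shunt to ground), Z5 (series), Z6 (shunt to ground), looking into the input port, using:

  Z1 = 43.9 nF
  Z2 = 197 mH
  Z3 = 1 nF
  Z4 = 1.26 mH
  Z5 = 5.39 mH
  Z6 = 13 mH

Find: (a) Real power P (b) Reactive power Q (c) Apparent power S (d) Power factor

Step 1 — Angular frequency: ω = 2π·f = 2π·3510 = 2.205e+04 rad/s.
Step 2 — Component impedances:
  Z1: Z = 1/(jωC) = -j/(ω·C) = 0 - j1033 Ω
  Z2: Z = jωL = j·2.205e+04·0.197 = 0 + j4345 Ω
  Z3: Z = 1/(jωC) = -j/(ω·C) = 0 - j4.534e+04 Ω
  Z4: Z = jωL = j·2.205e+04·0.00126 = 0 + j27.79 Ω
  Z5: Z = jωL = j·2.205e+04·0.00539 = 0 + j118.9 Ω
  Z6: Z = jωL = j·2.205e+04·0.013 = 0 + j286.7 Ω
Step 3 — Ladder network (open output): work backward from the far end, alternating series and parallel combinations. Z_in = 0 + j3772 Ω = 3772∠90.0° Ω.
Step 4 — Source phasor: V = 20.2∠-81.2° V = 3.09 - j19.96 V.
Step 5 — Current: I = V / Z = -0.005292 - j0.0008192 A = 0.005355∠-171.2° A.
Step 6 — Complex power: S = V·I* = 0 + j0.1082 VA.
Step 7 — Real power: P = Re(S) = 0 W.
Step 8 — Reactive power: Q = Im(S) = 0.1082 VAR.
Step 9 — Apparent power: |S| = 0.1082 VA.
Step 10 — Power factor: PF = P/|S| = 0 (lagging).

(a) P = 0 W  (b) Q = 0.1082 VAR  (c) S = 0.1082 VA  (d) PF = 0 (lagging)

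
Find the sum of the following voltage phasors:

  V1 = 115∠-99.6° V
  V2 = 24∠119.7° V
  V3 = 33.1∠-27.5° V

Step 1 — Convert each phasor to rectangular form:
  V1 = 115·(cos(-99.6°) + j·sin(-99.6°)) = -19.18 - j113.4 V
  V2 = 24·(cos(119.7°) + j·sin(119.7°)) = -11.89 + j20.85 V
  V3 = 33.1·(cos(-27.5°) + j·sin(-27.5°)) = 29.36 - j15.28 V
Step 2 — Sum components: V_total = -1.709 - j107.8 V.
Step 3 — Convert to polar: |V_total| = 107.8 V, ∠V_total = -90.9°.

V_total = 107.8∠-90.9° V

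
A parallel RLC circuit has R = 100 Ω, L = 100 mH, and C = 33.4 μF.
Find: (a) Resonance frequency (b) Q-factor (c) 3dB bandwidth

Step 1 — Resonance: ω₀ = 1/√(LC) = 1/√(0.1·3.34e-05) = 547.2 rad/s.
Step 2 — f₀ = ω₀/(2π) = 87.09 Hz.
Step 3 — Parallel Q: Q = R/(ω₀L) = 100/(547.2·0.1) = 1.828.
Step 4 — Bandwidth: Δω = ω₀/Q = 299.4 rad/s; BW = Δω/(2π) = 47.65 Hz.

(a) f₀ = 87.09 Hz  (b) Q = 1.828  (c) BW = 47.65 Hz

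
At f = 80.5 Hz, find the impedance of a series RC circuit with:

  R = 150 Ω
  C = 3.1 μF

Step 1 — Angular frequency: ω = 2π·f = 2π·80.5 = 505.8 rad/s.
Step 2 — Component impedances:
  R: Z = R = 150 Ω
  C: Z = 1/(jωC) = -j/(ω·C) = 0 - j637.8 Ω
Step 3 — Series combination: Z_total = R + C = 150 - j637.8 Ω = 655.2∠-76.8° Ω.

Z = 150 - j637.8 Ω = 655.2∠-76.8° Ω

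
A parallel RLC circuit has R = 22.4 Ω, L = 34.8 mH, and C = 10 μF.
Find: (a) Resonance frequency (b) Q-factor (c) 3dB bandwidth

Step 1 — Resonance: ω₀ = 1/√(LC) = 1/√(0.0348·1e-05) = 1695 rad/s.
Step 2 — f₀ = ω₀/(2π) = 269.8 Hz.
Step 3 — Parallel Q: Q = R/(ω₀L) = 22.4/(1695·0.0348) = 0.3797.
Step 4 — Bandwidth: Δω = ω₀/Q = 4464 rad/s; BW = Δω/(2π) = 710.5 Hz.

(a) f₀ = 269.8 Hz  (b) Q = 0.3797  (c) BW = 710.5 Hz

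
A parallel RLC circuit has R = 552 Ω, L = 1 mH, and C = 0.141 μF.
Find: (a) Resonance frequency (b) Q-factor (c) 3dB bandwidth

Step 1 — Resonance: ω₀ = 1/√(LC) = 1/√(0.001·1.41e-07) = 8.422e+04 rad/s.
Step 2 — f₀ = ω₀/(2π) = 1.34e+04 Hz.
Step 3 — Parallel Q: Q = R/(ω₀L) = 552/(8.422e+04·0.001) = 6.555.
Step 4 — Bandwidth: Δω = ω₀/Q = 1.285e+04 rad/s; BW = Δω/(2π) = 2045 Hz.

(a) f₀ = 1.34e+04 Hz  (b) Q = 6.555  (c) BW = 2045 Hz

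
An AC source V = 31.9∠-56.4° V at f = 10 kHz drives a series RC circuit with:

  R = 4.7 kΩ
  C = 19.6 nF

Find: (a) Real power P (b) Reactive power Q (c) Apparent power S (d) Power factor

Step 1 — Angular frequency: ω = 2π·f = 2π·1e+04 = 6.283e+04 rad/s.
Step 2 — Component impedances:
  R: Z = R = 4700 Ω
  C: Z = 1/(jωC) = -j/(ω·C) = 0 - j812 Ω
Step 3 — Series combination: Z_total = R + C = 4700 - j812 Ω = 4770∠-9.8° Ω.
Step 4 — Source phasor: V = 31.9∠-56.4° V = 17.65 - j26.57 V.
Step 5 — Current: I = V / Z = 0.004596 - j0.004859 A = 0.006688∠-46.6° A.
Step 6 — Complex power: S = V·I* = 0.2102 - j0.03632 VA.
Step 7 — Real power: P = Re(S) = 0.2102 W.
Step 8 — Reactive power: Q = Im(S) = -0.03632 VAR.
Step 9 — Apparent power: |S| = 0.2134 VA.
Step 10 — Power factor: PF = P/|S| = 0.9854 (leading).

(a) P = 0.2102 W  (b) Q = -0.03632 VAR  (c) S = 0.2134 VA  (d) PF = 0.9854 (leading)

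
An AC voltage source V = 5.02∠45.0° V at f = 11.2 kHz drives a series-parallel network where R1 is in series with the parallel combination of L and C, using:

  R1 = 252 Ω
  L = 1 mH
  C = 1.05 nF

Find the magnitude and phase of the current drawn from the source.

Step 1 — Angular frequency: ω = 2π·f = 2π·1.12e+04 = 7.037e+04 rad/s.
Step 2 — Component impedances:
  R1: Z = R = 252 Ω
  L: Z = jωL = j·7.037e+04·0.001 = 0 + j70.37 Ω
  C: Z = 1/(jωC) = -j/(ω·C) = 0 - j1.353e+04 Ω
Step 3 — Parallel branch: L || C = 1/(1/L + 1/C) = 0 + j70.74 Ω.
Step 4 — Series with R1: Z_total = R1 + (L || C) = 252 + j70.74 Ω = 261.7∠15.7° Ω.
Step 5 — Source phasor: V = 5.02∠45.0° V = 3.55 + j3.55 V.
Step 6 — Ohm's law: I = V / Z_total = (3.55 + j3.55) / (252 + j70.74) = 0.01672 + j0.009392 A.
Step 7 — Convert to polar: |I| = 0.01918 A, ∠I = 29.3°.

I = 0.01918∠29.3° A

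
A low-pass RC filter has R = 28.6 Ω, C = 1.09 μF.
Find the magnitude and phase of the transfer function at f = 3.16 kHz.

Step 1 — Angular frequency: ω = 2π·3160 = 1.985e+04 rad/s.
Step 2 — Transfer function: H(jω) = 1/(1 + jωRC).
Step 3 — Denominator: 1 + jωRC = 1 + j·1.985e+04·28.6·1.09e-06 = 1 + j0.619.
Step 4 — H = 0.723 - j0.4475.
Step 5 — Magnitude: |H| = 0.8503 (-1.4 dB); phase: φ = -31.8°.

|H| = 0.8503 (-1.4 dB), φ = -31.8°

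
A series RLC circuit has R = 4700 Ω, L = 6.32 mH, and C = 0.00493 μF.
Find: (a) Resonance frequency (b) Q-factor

Step 1 — Resonance condition Im(Z)=0 gives ω₀ = 1/√(LC).
Step 2 — ω₀ = 1/√(0.00632·4.93e-09) = 1.792e+05 rad/s.
Step 3 — f₀ = ω₀/(2π) = 2.851e+04 Hz.
Step 4 — Series Q: Q = ω₀L/R = 1.792e+05·0.00632/4700 = 0.2409.

(a) f₀ = 2.851e+04 Hz  (b) Q = 0.2409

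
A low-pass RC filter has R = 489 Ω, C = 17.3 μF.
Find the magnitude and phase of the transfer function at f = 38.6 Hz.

Step 1 — Angular frequency: ω = 2π·38.6 = 242.5 rad/s.
Step 2 — Transfer function: H(jω) = 1/(1 + jωRC).
Step 3 — Denominator: 1 + jωRC = 1 + j·242.5·489·1.73e-05 = 1 + j2.052.
Step 4 — H = 0.192 - j0.3938.
Step 5 — Magnitude: |H| = 0.4381 (-7.2 dB); phase: φ = -64.0°.

|H| = 0.4381 (-7.2 dB), φ = -64.0°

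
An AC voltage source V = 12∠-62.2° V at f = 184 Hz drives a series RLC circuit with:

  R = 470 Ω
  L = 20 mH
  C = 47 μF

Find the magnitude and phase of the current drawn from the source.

Step 1 — Angular frequency: ω = 2π·f = 2π·184 = 1156 rad/s.
Step 2 — Component impedances:
  R: Z = R = 470 Ω
  L: Z = jωL = j·1156·0.02 = 0 + j23.12 Ω
  C: Z = 1/(jωC) = -j/(ω·C) = 0 - j18.4 Ω
Step 3 — Series combination: Z_total = R + L + C = 470 + j4.718 Ω = 470∠0.6° Ω.
Step 4 — Source phasor: V = 12∠-62.2° V = 5.597 - j10.61 V.
Step 5 — Ohm's law: I = V / Z_total = (5.597 - j10.61) / (470 + j4.718) = 0.01168 - j0.0227 A.
Step 6 — Convert to polar: |I| = 0.02553 A, ∠I = -62.8°.

I = 0.02553∠-62.8° A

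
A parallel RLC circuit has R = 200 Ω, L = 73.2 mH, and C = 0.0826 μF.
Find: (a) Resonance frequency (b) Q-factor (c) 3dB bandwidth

Step 1 — Resonance: ω₀ = 1/√(LC) = 1/√(0.0732·8.26e-08) = 1.286e+04 rad/s.
Step 2 — f₀ = ω₀/(2π) = 2047 Hz.
Step 3 — Parallel Q: Q = R/(ω₀L) = 200/(1.286e+04·0.0732) = 0.2125.
Step 4 — Bandwidth: Δω = ω₀/Q = 6.053e+04 rad/s; BW = Δω/(2π) = 9634 Hz.

(a) f₀ = 2047 Hz  (b) Q = 0.2125  (c) BW = 9634 Hz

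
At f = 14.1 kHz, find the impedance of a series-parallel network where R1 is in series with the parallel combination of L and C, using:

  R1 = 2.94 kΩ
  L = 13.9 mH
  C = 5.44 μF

Step 1 — Angular frequency: ω = 2π·f = 2π·1.41e+04 = 8.859e+04 rad/s.
Step 2 — Component impedances:
  R1: Z = R = 2940 Ω
  L: Z = jωL = j·8.859e+04·0.0139 = 0 + j1231 Ω
  C: Z = 1/(jωC) = -j/(ω·C) = 0 - j2.075 Ω
Step 3 — Parallel branch: L || C = 1/(1/L + 1/C) = 0 - j2.078 Ω.
Step 4 — Series with R1: Z_total = R1 + (L || C) = 2940 - j2.078 Ω = 2940∠-0.0° Ω.

Z = 2940 - j2.078 Ω = 2940∠-0.0° Ω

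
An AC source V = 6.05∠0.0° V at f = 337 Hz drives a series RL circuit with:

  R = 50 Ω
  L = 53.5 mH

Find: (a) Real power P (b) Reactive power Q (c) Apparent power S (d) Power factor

Step 1 — Angular frequency: ω = 2π·f = 2π·337 = 2117 rad/s.
Step 2 — Component impedances:
  R: Z = R = 50 Ω
  L: Z = jωL = j·2117·0.0535 = 0 + j113.3 Ω
Step 3 — Series combination: Z_total = R + L = 50 + j113.3 Ω = 123.8∠66.2° Ω.
Step 4 — Source phasor: V = 6.05∠0.0° V = 6.05 V.
Step 5 — Current: I = V / Z = 0.01973 - j0.0447 A = 0.04886∠-66.2° A.
Step 6 — Complex power: S = V·I* = 0.1194 + j0.2704 VA.
Step 7 — Real power: P = Re(S) = 0.1194 W.
Step 8 — Reactive power: Q = Im(S) = 0.2704 VAR.
Step 9 — Apparent power: |S| = 0.2956 VA.
Step 10 — Power factor: PF = P/|S| = 0.4038 (lagging).

(a) P = 0.1194 W  (b) Q = 0.2704 VAR  (c) S = 0.2956 VA  (d) PF = 0.4038 (lagging)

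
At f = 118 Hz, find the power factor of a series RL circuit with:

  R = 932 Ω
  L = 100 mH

Step 1 — Angular frequency: ω = 2π·f = 2π·118 = 741.4 rad/s.
Step 2 — Component impedances:
  R: Z = R = 932 Ω
  L: Z = jωL = j·741.4·0.1 = 0 + j74.14 Ω
Step 3 — Series combination: Z_total = R + L = 932 + j74.14 Ω = 934.9∠4.5° Ω.
Step 4 — Power factor: PF = cos(φ) = Re(Z)/|Z| = 932/934.9 = 0.9969.
Step 5 — Type: Im(Z) = 74.14 ⇒ lagging (phase φ = 4.5°).

PF = 0.9969 (lagging, φ = 4.5°)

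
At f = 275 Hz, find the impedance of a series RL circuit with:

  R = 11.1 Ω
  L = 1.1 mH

Step 1 — Angular frequency: ω = 2π·f = 2π·275 = 1728 rad/s.
Step 2 — Component impedances:
  R: Z = R = 11.1 Ω
  L: Z = jωL = j·1728·0.0011 = 0 + j1.901 Ω
Step 3 — Series combination: Z_total = R + L = 11.1 + j1.901 Ω = 11.26∠9.7° Ω.

Z = 11.1 + j1.901 Ω = 11.26∠9.7° Ω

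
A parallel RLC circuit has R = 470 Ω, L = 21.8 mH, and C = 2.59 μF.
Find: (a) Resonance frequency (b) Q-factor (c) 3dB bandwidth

Step 1 — Resonance: ω₀ = 1/√(LC) = 1/√(0.0218·2.59e-06) = 4208 rad/s.
Step 2 — f₀ = ω₀/(2π) = 669.8 Hz.
Step 3 — Parallel Q: Q = R/(ω₀L) = 470/(4208·0.0218) = 5.123.
Step 4 — Bandwidth: Δω = ω₀/Q = 821.5 rad/s; BW = Δω/(2π) = 130.7 Hz.

(a) f₀ = 669.8 Hz  (b) Q = 5.123  (c) BW = 130.7 Hz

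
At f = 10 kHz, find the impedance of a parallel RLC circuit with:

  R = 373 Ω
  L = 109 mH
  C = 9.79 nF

Step 1 — Angular frequency: ω = 2π·f = 2π·1e+04 = 6.283e+04 rad/s.
Step 2 — Component impedances:
  R: Z = R = 373 Ω
  L: Z = jωL = j·6.283e+04·0.109 = 0 + j6849 Ω
  C: Z = 1/(jωC) = -j/(ω·C) = 0 - j1626 Ω
Step 3 — Parallel combination: 1/Z_total = 1/R + 1/L + 1/C; Z_total = 361.9 - j63.33 Ω = 367.4∠-9.9° Ω.

Z = 361.9 - j63.33 Ω = 367.4∠-9.9° Ω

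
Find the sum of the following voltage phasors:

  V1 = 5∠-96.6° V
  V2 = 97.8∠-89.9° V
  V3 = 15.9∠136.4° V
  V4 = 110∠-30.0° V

Step 1 — Convert each phasor to rectangular form:
  V1 = 5·(cos(-96.6°) + j·sin(-96.6°)) = -0.5747 - j4.967 V
  V2 = 97.8·(cos(-89.9°) + j·sin(-89.9°)) = 0.1707 - j97.8 V
  V3 = 15.9·(cos(136.4°) + j·sin(136.4°)) = -11.51 + j10.96 V
  V4 = 110·(cos(-30.0°) + j·sin(-30.0°)) = 95.26 - j55 V
Step 2 — Sum components: V_total = 83.34 - j146.8 V.
Step 3 — Convert to polar: |V_total| = 168.8 V, ∠V_total = -60.4°.

V_total = 168.8∠-60.4° V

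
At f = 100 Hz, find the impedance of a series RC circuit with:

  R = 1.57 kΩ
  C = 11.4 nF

Step 1 — Angular frequency: ω = 2π·f = 2π·100 = 628.3 rad/s.
Step 2 — Component impedances:
  R: Z = R = 1570 Ω
  C: Z = 1/(jωC) = -j/(ω·C) = 0 - j1.396e+05 Ω
Step 3 — Series combination: Z_total = R + C = 1570 - j1.396e+05 Ω = 1.396e+05∠-89.4° Ω.

Z = 1570 - j1.396e+05 Ω = 1.396e+05∠-89.4° Ω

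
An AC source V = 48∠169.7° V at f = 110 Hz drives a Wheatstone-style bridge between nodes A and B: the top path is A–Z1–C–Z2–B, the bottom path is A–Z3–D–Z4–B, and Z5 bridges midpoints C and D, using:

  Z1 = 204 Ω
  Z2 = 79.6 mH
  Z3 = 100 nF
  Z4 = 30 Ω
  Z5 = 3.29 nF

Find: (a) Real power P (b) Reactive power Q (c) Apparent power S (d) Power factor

Step 1 — Angular frequency: ω = 2π·f = 2π·110 = 691.2 rad/s.
Step 2 — Component impedances:
  Z1: Z = R = 204 Ω
  Z2: Z = jωL = j·691.2·0.0796 = 0 + j55.02 Ω
  Z3: Z = 1/(jωC) = -j/(ω·C) = 0 - j1.447e+04 Ω
  Z4: Z = R = 30 Ω
  Z5: Z = 1/(jωC) = -j/(ω·C) = 0 - j4.398e+05 Ω
Step 3 — Bridge requires nodal analysis (the Z5 bridge couples midpoints C and D, so the two paths cannot be reduced to a simple series/parallel combination). Setting node B to ground and injecting 1 A at node A, the 3-node admittance system at A, C, D solves to V_A = Z_AB = 205.5 + j52.32 Ω = 212.1∠14.3° Ω.
Step 4 — Source phasor: V = 48∠169.7° V = -47.23 + j8.583 V.
Step 5 — Current: I = V / Z = -0.2058 + j0.09416 A = 0.2263∠155.4° A.
Step 6 — Complex power: S = V·I* = 10.53 + j2.68 VA.
Step 7 — Real power: P = Re(S) = 10.53 W.
Step 8 — Reactive power: Q = Im(S) = 2.68 VAR.
Step 9 — Apparent power: |S| = 10.86 VA.
Step 10 — Power factor: PF = P/|S| = 0.9691 (lagging).

(a) P = 10.53 W  (b) Q = 2.68 VAR  (c) S = 10.86 VA  (d) PF = 0.9691 (lagging)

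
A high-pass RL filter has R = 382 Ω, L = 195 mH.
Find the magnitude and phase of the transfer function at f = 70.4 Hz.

Step 1 — Angular frequency: ω = 2π·70.4 = 442.3 rad/s.
Step 2 — Transfer function: H(jω) = jωL/(R + jωL).
Step 3 — Numerator jωL = j·86.26; denominator R + jωL = 382 + j86.26.
Step 4 — H = 0.04851 + j0.2148.
Step 5 — Magnitude: |H| = 0.2203 (-13.1 dB); phase: φ = 77.3°.

|H| = 0.2203 (-13.1 dB), φ = 77.3°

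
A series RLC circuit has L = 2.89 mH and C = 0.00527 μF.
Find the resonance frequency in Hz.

Step 1 — Resonance condition Im(Z)=0 gives ω₀ = 1/√(LC).
Step 2 — ω₀ = 1/√(0.00289·5.27e-09) = 2.562e+05 rad/s.
Step 3 — f₀ = ω₀/(2π) = 4.078e+04 Hz.

f₀ = 4.078e+04 Hz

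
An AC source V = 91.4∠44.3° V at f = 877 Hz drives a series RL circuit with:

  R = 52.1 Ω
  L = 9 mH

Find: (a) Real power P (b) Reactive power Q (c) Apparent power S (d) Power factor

Step 1 — Angular frequency: ω = 2π·f = 2π·877 = 5510 rad/s.
Step 2 — Component impedances:
  R: Z = R = 52.1 Ω
  L: Z = jωL = j·5510·0.009 = 0 + j49.59 Ω
Step 3 — Series combination: Z_total = R + L = 52.1 + j49.59 Ω = 71.93∠43.6° Ω.
Step 4 — Source phasor: V = 91.4∠44.3° V = 65.41 + j63.84 V.
Step 5 — Current: I = V / Z = 1.271 + j0.01579 A = 1.271∠0.7° A.
Step 6 — Complex power: S = V·I* = 84.12 + j80.07 VA.
Step 7 — Real power: P = Re(S) = 84.12 W.
Step 8 — Reactive power: Q = Im(S) = 80.07 VAR.
Step 9 — Apparent power: |S| = 116.1 VA.
Step 10 — Power factor: PF = P/|S| = 0.7243 (lagging).

(a) P = 84.12 W  (b) Q = 80.07 VAR  (c) S = 116.1 VA  (d) PF = 0.7243 (lagging)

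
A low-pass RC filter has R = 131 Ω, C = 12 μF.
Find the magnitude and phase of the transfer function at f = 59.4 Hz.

Step 1 — Angular frequency: ω = 2π·59.4 = 373.2 rad/s.
Step 2 — Transfer function: H(jω) = 1/(1 + jωRC).
Step 3 — Denominator: 1 + jωRC = 1 + j·373.2·131·1.2e-05 = 1 + j0.5867.
Step 4 — H = 0.7439 - j0.4365.
Step 5 — Magnitude: |H| = 0.8625 (-1.3 dB); phase: φ = -30.4°.

|H| = 0.8625 (-1.3 dB), φ = -30.4°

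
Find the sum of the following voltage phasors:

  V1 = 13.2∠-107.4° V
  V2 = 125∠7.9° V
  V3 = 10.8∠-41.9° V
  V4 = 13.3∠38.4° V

Step 1 — Convert each phasor to rectangular form:
  V1 = 13.2·(cos(-107.4°) + j·sin(-107.4°)) = -3.947 - j12.6 V
  V2 = 125·(cos(7.9°) + j·sin(7.9°)) = 123.8 + j17.18 V
  V3 = 10.8·(cos(-41.9°) + j·sin(-41.9°)) = 8.039 - j7.213 V
  V4 = 13.3·(cos(38.4°) + j·sin(38.4°)) = 10.42 + j8.261 V
Step 2 — Sum components: V_total = 138.3 + j5.633 V.
Step 3 — Convert to polar: |V_total| = 138.4 V, ∠V_total = 2.3°.

V_total = 138.4∠2.3° V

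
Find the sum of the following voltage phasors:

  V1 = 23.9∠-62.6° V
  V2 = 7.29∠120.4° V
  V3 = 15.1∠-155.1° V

Step 1 — Convert each phasor to rectangular form:
  V1 = 23.9·(cos(-62.6°) + j·sin(-62.6°)) = 11 - j21.22 V
  V2 = 7.29·(cos(120.4°) + j·sin(120.4°)) = -3.689 + j6.288 V
  V3 = 15.1·(cos(-155.1°) + j·sin(-155.1°)) = -13.7 - j6.358 V
Step 2 — Sum components: V_total = -6.387 - j21.29 V.
Step 3 — Convert to polar: |V_total| = 22.23 V, ∠V_total = -106.7°.

V_total = 22.23∠-106.7° V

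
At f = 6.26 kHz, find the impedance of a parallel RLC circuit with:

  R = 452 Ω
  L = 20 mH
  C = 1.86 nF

Step 1 — Angular frequency: ω = 2π·f = 2π·6260 = 3.933e+04 rad/s.
Step 2 — Component impedances:
  R: Z = R = 452 Ω
  L: Z = jωL = j·3.933e+04·0.02 = 0 + j786.7 Ω
  C: Z = 1/(jωC) = -j/(ω·C) = 0 - j1.367e+04 Ω
Step 3 — Parallel combination: 1/Z_total = 1/R + 1/L + 1/C; Z_total = 349.5 + j189.3 Ω = 397.5∠28.4° Ω.

Z = 349.5 + j189.3 Ω = 397.5∠28.4° Ω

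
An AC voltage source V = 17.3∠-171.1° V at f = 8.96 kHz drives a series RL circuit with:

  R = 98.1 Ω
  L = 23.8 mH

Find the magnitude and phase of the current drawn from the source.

Step 1 — Angular frequency: ω = 2π·f = 2π·8960 = 5.63e+04 rad/s.
Step 2 — Component impedances:
  R: Z = R = 98.1 Ω
  L: Z = jωL = j·5.63e+04·0.0238 = 0 + j1340 Ω
Step 3 — Series combination: Z_total = R + L = 98.1 + j1340 Ω = 1343∠85.8° Ω.
Step 4 — Source phasor: V = 17.3∠-171.1° V = -17.09 - j2.676 V.
Step 5 — Ohm's law: I = V / Z_total = (-17.09 - j2.676) / (98.1 + j1340) = -0.002916 + j0.01254 A.
Step 6 — Convert to polar: |I| = 0.01288 A, ∠I = 103.1°.

I = 0.01288∠103.1° A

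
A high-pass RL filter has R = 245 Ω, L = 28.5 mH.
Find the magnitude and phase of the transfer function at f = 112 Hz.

Step 1 — Angular frequency: ω = 2π·112 = 703.7 rad/s.
Step 2 — Transfer function: H(jω) = jωL/(R + jωL).
Step 3 — Numerator jωL = j·20.06; denominator R + jωL = 245 + j20.06.
Step 4 — H = 0.006657 + j0.08132.
Step 5 — Magnitude: |H| = 0.08159 (-21.8 dB); phase: φ = 85.3°.

|H| = 0.08159 (-21.8 dB), φ = 85.3°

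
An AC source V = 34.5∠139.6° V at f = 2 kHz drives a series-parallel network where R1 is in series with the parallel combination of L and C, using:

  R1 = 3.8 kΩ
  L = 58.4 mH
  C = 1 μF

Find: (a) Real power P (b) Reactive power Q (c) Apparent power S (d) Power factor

Step 1 — Angular frequency: ω = 2π·f = 2π·2000 = 1.257e+04 rad/s.
Step 2 — Component impedances:
  R1: Z = R = 3800 Ω
  L: Z = jωL = j·1.257e+04·0.0584 = 0 + j733.9 Ω
  C: Z = 1/(jωC) = -j/(ω·C) = 0 - j79.58 Ω
Step 3 — Parallel branch: L || C = 1/(1/L + 1/C) = 0 - j89.26 Ω.
Step 4 — Series with R1: Z_total = R1 + (L || C) = 3800 - j89.26 Ω = 3801∠-1.3° Ω.
Step 5 — Source phasor: V = 34.5∠139.6° V = -26.27 + j22.36 V.
Step 6 — Current: I = V / Z = -0.007048 + j0.005719 A = 0.009076∠140.9° A.
Step 7 — Complex power: S = V·I* = 0.3131 - j0.007353 VA.
Step 8 — Real power: P = Re(S) = 0.3131 W.
Step 9 — Reactive power: Q = Im(S) = -0.007353 VAR.
Step 10 — Apparent power: |S| = 0.3131 VA.
Step 11 — Power factor: PF = P/|S| = 0.9997 (leading).

(a) P = 0.3131 W  (b) Q = -0.007353 VAR  (c) S = 0.3131 VA  (d) PF = 0.9997 (leading)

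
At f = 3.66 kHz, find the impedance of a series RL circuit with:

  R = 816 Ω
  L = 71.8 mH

Step 1 — Angular frequency: ω = 2π·f = 2π·3660 = 2.3e+04 rad/s.
Step 2 — Component impedances:
  R: Z = R = 816 Ω
  L: Z = jωL = j·2.3e+04·0.0718 = 0 + j1651 Ω
Step 3 — Series combination: Z_total = R + L = 816 + j1651 Ω = 1842∠63.7° Ω.

Z = 816 + j1651 Ω = 1842∠63.7° Ω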